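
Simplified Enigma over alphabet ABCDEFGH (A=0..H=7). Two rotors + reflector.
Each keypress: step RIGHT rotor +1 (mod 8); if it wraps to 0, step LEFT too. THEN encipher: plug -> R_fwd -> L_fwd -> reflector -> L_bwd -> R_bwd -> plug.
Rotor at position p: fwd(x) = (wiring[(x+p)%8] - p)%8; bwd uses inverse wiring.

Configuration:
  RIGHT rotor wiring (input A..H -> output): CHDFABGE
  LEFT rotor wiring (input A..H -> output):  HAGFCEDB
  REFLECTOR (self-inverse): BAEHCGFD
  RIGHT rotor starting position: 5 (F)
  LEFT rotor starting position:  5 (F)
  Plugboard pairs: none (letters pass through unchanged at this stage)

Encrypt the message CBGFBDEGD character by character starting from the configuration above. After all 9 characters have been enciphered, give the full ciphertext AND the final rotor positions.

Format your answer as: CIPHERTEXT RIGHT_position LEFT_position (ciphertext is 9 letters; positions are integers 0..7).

Char 1 ('C'): step: R->6, L=5; C->plug->C->R->E->L->D->refl->H->L'->A->R'->A->plug->A
Char 2 ('B'): step: R->7, L=5; B->plug->B->R->D->L->C->refl->E->L'->C->R'->G->plug->G
Char 3 ('G'): step: R->0, L->6 (L advanced); G->plug->G->R->G->L->E->refl->C->L'->D->R'->C->plug->C
Char 4 ('F'): step: R->1, L=6; F->plug->F->R->F->L->H->refl->D->L'->B->R'->H->plug->H
Char 5 ('B'): step: R->2, L=6; B->plug->B->R->D->L->C->refl->E->L'->G->R'->C->plug->C
Char 6 ('D'): step: R->3, L=6; D->plug->D->R->D->L->C->refl->E->L'->G->R'->C->plug->C
Char 7 ('E'): step: R->4, L=6; E->plug->E->R->G->L->E->refl->C->L'->D->R'->F->plug->F
Char 8 ('G'): step: R->5, L=6; G->plug->G->R->A->L->F->refl->G->L'->H->R'->C->plug->C
Char 9 ('D'): step: R->6, L=6; D->plug->D->R->B->L->D->refl->H->L'->F->R'->E->plug->E
Final: ciphertext=AGCHCCFCE, RIGHT=6, LEFT=6

Answer: AGCHCCFCE 6 6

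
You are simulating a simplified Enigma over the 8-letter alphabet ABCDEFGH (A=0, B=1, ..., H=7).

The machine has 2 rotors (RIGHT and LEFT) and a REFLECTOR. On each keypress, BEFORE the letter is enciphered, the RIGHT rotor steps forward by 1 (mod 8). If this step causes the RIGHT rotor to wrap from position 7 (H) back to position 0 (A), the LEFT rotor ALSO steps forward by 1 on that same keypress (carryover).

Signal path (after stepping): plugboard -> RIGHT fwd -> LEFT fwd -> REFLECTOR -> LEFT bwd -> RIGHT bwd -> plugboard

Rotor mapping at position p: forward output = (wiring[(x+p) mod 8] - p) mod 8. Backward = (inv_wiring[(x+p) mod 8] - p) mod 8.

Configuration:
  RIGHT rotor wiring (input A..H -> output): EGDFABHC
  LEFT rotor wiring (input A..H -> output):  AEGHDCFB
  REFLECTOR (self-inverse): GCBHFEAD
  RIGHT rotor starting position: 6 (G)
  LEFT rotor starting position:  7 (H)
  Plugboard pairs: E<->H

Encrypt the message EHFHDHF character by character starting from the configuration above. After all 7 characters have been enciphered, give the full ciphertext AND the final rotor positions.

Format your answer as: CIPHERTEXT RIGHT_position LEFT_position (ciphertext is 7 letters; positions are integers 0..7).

Char 1 ('E'): step: R->7, L=7; E->plug->H->R->A->L->C->refl->B->L'->B->R'->F->plug->F
Char 2 ('H'): step: R->0, L->0 (L advanced); H->plug->E->R->A->L->A->refl->G->L'->C->R'->H->plug->E
Char 3 ('F'): step: R->1, L=0; F->plug->F->R->G->L->F->refl->E->L'->B->R'->G->plug->G
Char 4 ('H'): step: R->2, L=0; H->plug->E->R->F->L->C->refl->B->L'->H->R'->D->plug->D
Char 5 ('D'): step: R->3, L=0; D->plug->D->R->E->L->D->refl->H->L'->D->R'->G->plug->G
Char 6 ('H'): step: R->4, L=0; H->plug->E->R->A->L->A->refl->G->L'->C->R'->F->plug->F
Char 7 ('F'): step: R->5, L=0; F->plug->F->R->G->L->F->refl->E->L'->B->R'->E->plug->H
Final: ciphertext=FEGDGFH, RIGHT=5, LEFT=0

Answer: FEGDGFH 5 0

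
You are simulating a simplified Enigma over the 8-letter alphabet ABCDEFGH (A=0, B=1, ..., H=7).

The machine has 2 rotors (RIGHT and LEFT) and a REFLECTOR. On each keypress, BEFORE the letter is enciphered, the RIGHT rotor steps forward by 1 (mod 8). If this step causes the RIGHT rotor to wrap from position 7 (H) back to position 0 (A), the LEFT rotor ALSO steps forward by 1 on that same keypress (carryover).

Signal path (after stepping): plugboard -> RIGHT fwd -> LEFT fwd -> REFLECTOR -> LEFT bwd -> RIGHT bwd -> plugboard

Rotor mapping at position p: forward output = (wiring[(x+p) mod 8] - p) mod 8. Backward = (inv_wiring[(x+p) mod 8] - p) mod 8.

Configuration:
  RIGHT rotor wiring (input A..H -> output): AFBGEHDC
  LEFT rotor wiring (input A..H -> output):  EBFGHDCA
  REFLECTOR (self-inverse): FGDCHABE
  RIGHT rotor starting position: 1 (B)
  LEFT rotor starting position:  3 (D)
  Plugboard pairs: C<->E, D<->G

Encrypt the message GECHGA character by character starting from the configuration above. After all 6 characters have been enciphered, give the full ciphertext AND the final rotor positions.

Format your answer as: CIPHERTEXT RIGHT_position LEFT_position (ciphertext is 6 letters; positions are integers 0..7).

Char 1 ('G'): step: R->2, L=3; G->plug->D->R->F->L->B->refl->G->L'->G->R'->G->plug->D
Char 2 ('E'): step: R->3, L=3; E->plug->C->R->E->L->F->refl->A->L'->C->R'->G->plug->D
Char 3 ('C'): step: R->4, L=3; C->plug->E->R->E->L->F->refl->A->L'->C->R'->H->plug->H
Char 4 ('H'): step: R->5, L=3; H->plug->H->R->H->L->C->refl->D->L'->A->R'->E->plug->C
Char 5 ('G'): step: R->6, L=3; G->plug->D->R->H->L->C->refl->D->L'->A->R'->F->plug->F
Char 6 ('A'): step: R->7, L=3; A->plug->A->R->D->L->H->refl->E->L'->B->R'->B->plug->B
Final: ciphertext=DDHCFB, RIGHT=7, LEFT=3

Answer: DDHCFB 7 3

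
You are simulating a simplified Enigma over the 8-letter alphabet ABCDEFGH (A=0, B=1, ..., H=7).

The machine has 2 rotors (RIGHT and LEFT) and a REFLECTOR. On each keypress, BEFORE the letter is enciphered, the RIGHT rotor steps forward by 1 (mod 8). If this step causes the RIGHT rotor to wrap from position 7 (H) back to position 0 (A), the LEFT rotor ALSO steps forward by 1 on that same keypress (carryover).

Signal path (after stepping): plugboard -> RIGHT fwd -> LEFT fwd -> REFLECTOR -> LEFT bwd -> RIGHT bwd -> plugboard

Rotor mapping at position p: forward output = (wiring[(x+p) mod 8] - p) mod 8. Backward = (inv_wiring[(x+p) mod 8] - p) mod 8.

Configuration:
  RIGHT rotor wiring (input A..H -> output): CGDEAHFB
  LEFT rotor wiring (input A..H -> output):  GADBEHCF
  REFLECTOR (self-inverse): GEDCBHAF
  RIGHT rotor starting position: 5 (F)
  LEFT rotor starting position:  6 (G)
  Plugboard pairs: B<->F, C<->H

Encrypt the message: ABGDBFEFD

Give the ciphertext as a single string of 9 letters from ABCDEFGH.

Char 1 ('A'): step: R->6, L=6; A->plug->A->R->H->L->B->refl->E->L'->A->R'->D->plug->D
Char 2 ('B'): step: R->7, L=6; B->plug->F->R->B->L->H->refl->F->L'->E->R'->D->plug->D
Char 3 ('G'): step: R->0, L->7 (L advanced); G->plug->G->R->F->L->F->refl->H->L'->B->R'->H->plug->C
Char 4 ('D'): step: R->1, L=7; D->plug->D->R->H->L->D->refl->C->L'->E->R'->F->plug->B
Char 5 ('B'): step: R->2, L=7; B->plug->F->R->H->L->D->refl->C->L'->E->R'->H->plug->C
Char 6 ('F'): step: R->3, L=7; F->plug->B->R->F->L->F->refl->H->L'->B->R'->A->plug->A
Char 7 ('E'): step: R->4, L=7; E->plug->E->R->G->L->A->refl->G->L'->A->R'->H->plug->C
Char 8 ('F'): step: R->5, L=7; F->plug->B->R->A->L->G->refl->A->L'->G->R'->F->plug->B
Char 9 ('D'): step: R->6, L=7; D->plug->D->R->A->L->G->refl->A->L'->G->R'->F->plug->B

Answer: DDCBCACBB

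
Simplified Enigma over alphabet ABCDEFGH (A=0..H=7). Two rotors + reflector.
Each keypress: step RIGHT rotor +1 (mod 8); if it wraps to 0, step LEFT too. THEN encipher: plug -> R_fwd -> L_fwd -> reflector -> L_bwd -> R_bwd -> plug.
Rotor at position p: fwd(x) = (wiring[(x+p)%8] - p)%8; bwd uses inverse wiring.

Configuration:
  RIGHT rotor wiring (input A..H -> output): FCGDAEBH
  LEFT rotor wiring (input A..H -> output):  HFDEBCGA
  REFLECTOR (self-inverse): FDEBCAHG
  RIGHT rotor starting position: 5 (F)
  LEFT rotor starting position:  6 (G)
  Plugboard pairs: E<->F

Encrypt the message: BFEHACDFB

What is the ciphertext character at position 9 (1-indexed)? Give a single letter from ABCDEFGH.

Char 1 ('B'): step: R->6, L=6; B->plug->B->R->B->L->C->refl->E->L'->H->R'->C->plug->C
Char 2 ('F'): step: R->7, L=6; F->plug->E->R->E->L->F->refl->A->L'->A->R'->A->plug->A
Char 3 ('E'): step: R->0, L->7 (L advanced); E->plug->F->R->E->L->F->refl->A->L'->B->R'->G->plug->G
Char 4 ('H'): step: R->1, L=7; H->plug->H->R->E->L->F->refl->A->L'->B->R'->A->plug->A
Char 5 ('A'): step: R->2, L=7; A->plug->A->R->E->L->F->refl->A->L'->B->R'->B->plug->B
Char 6 ('C'): step: R->3, L=7; C->plug->C->R->B->L->A->refl->F->L'->E->R'->E->plug->F
Char 7 ('D'): step: R->4, L=7; D->plug->D->R->D->L->E->refl->C->L'->F->R'->C->plug->C
Char 8 ('F'): step: R->5, L=7; F->plug->E->R->F->L->C->refl->E->L'->D->R'->H->plug->H
Char 9 ('B'): step: R->6, L=7; B->plug->B->R->B->L->A->refl->F->L'->E->R'->D->plug->D

D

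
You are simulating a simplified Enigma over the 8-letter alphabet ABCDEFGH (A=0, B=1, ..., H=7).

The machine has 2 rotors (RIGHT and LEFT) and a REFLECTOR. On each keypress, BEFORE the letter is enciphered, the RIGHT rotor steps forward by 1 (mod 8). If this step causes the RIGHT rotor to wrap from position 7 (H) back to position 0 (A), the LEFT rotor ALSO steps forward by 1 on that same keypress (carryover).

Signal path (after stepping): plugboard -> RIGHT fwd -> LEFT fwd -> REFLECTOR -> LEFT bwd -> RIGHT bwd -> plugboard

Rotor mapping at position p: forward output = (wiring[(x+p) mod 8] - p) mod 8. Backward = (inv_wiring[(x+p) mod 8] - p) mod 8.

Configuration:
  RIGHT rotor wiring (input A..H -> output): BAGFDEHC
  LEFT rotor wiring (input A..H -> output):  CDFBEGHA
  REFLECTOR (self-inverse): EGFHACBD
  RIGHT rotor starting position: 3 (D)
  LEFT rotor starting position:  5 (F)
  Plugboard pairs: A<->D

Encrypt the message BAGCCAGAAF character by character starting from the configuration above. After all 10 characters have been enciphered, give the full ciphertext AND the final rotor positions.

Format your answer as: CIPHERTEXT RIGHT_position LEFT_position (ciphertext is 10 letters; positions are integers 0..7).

Char 1 ('B'): step: R->4, L=5; B->plug->B->R->A->L->B->refl->G->L'->E->R'->F->plug->F
Char 2 ('A'): step: R->5, L=5; A->plug->D->R->E->L->G->refl->B->L'->A->R'->G->plug->G
Char 3 ('G'): step: R->6, L=5; G->plug->G->R->F->L->A->refl->E->L'->G->R'->H->plug->H
Char 4 ('C'): step: R->7, L=5; C->plug->C->R->B->L->C->refl->F->L'->D->R'->A->plug->D
Char 5 ('C'): step: R->0, L->6 (L advanced); C->plug->C->R->G->L->G->refl->B->L'->A->R'->B->plug->B
Char 6 ('A'): step: R->1, L=6; A->plug->D->R->C->L->E->refl->A->L'->H->R'->A->plug->D
Char 7 ('G'): step: R->2, L=6; G->plug->G->R->H->L->A->refl->E->L'->C->R'->D->plug->A
Char 8 ('A'): step: R->3, L=6; A->plug->D->R->E->L->H->refl->D->L'->F->R'->G->plug->G
Char 9 ('A'): step: R->4, L=6; A->plug->D->R->G->L->G->refl->B->L'->A->R'->B->plug->B
Char 10 ('F'): step: R->5, L=6; F->plug->F->R->B->L->C->refl->F->L'->D->R'->E->plug->E
Final: ciphertext=FGHDBDAGBE, RIGHT=5, LEFT=6

Answer: FGHDBDAGBE 5 6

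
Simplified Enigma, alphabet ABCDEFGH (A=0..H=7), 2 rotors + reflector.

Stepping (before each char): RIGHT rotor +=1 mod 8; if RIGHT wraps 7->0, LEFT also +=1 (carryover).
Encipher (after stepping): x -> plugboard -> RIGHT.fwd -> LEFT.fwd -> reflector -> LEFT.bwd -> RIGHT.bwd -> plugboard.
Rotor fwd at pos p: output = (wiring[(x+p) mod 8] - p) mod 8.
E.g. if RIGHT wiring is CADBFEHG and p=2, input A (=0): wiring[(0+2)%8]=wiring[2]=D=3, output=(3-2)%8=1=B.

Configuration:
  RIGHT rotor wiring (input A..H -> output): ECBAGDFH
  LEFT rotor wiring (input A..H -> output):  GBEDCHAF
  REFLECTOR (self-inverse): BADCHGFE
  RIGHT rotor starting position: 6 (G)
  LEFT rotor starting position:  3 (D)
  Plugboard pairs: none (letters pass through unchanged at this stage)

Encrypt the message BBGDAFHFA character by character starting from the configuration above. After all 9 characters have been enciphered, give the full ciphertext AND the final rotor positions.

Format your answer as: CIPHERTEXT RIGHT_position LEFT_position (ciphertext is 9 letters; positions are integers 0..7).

Char 1 ('B'): step: R->7, L=3; B->plug->B->R->F->L->D->refl->C->L'->E->R'->G->plug->G
Char 2 ('B'): step: R->0, L->4 (L advanced); B->plug->B->R->C->L->E->refl->H->L'->H->R'->H->plug->H
Char 3 ('G'): step: R->1, L=4; G->plug->G->R->G->L->A->refl->B->L'->D->R'->H->plug->H
Char 4 ('D'): step: R->2, L=4; D->plug->D->R->B->L->D->refl->C->L'->E->R'->C->plug->C
Char 5 ('A'): step: R->3, L=4; A->plug->A->R->F->L->F->refl->G->L'->A->R'->C->plug->C
Char 6 ('F'): step: R->4, L=4; F->plug->F->R->G->L->A->refl->B->L'->D->R'->D->plug->D
Char 7 ('H'): step: R->5, L=4; H->plug->H->R->B->L->D->refl->C->L'->E->R'->F->plug->F
Char 8 ('F'): step: R->6, L=4; F->plug->F->R->C->L->E->refl->H->L'->H->R'->A->plug->A
Char 9 ('A'): step: R->7, L=4; A->plug->A->R->A->L->G->refl->F->L'->F->R'->B->plug->B
Final: ciphertext=GHHCCDFAB, RIGHT=7, LEFT=4

Answer: GHHCCDFAB 7 4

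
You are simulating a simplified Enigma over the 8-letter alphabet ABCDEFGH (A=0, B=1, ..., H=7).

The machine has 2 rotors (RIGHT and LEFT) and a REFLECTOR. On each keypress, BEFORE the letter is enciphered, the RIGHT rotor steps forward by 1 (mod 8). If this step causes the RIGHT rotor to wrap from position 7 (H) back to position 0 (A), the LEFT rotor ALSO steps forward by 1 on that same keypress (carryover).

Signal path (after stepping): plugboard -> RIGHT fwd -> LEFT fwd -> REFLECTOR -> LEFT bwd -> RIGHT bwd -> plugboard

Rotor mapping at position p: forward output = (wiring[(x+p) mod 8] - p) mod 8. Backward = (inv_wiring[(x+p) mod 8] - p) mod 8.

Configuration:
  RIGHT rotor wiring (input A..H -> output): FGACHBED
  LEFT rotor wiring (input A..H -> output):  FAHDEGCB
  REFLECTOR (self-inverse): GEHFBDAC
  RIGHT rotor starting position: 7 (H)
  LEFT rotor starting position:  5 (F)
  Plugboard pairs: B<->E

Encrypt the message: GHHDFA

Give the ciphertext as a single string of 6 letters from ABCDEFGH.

Answer: CBEHAD

Derivation:
Char 1 ('G'): step: R->0, L->6 (L advanced); G->plug->G->R->E->L->B->refl->E->L'->A->R'->C->plug->C
Char 2 ('H'): step: R->1, L=6; H->plug->H->R->E->L->B->refl->E->L'->A->R'->E->plug->B
Char 3 ('H'): step: R->2, L=6; H->plug->H->R->E->L->B->refl->E->L'->A->R'->B->plug->E
Char 4 ('D'): step: R->3, L=6; D->plug->D->R->B->L->D->refl->F->L'->F->R'->H->plug->H
Char 5 ('F'): step: R->4, L=6; F->plug->F->R->C->L->H->refl->C->L'->D->R'->A->plug->A
Char 6 ('A'): step: R->5, L=6; A->plug->A->R->E->L->B->refl->E->L'->A->R'->D->plug->D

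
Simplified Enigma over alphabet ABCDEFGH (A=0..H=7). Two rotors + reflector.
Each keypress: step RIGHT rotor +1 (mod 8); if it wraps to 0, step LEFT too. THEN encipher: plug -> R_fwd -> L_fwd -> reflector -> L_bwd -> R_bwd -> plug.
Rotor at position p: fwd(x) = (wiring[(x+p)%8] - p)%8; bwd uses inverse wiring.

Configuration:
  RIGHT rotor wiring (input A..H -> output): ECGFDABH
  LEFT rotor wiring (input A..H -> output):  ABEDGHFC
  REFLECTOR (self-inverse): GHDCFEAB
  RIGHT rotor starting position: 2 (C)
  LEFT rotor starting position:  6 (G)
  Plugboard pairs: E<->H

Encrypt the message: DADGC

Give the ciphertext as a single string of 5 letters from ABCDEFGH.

Char 1 ('D'): step: R->3, L=6; D->plug->D->R->G->L->A->refl->G->L'->E->R'->E->plug->H
Char 2 ('A'): step: R->4, L=6; A->plug->A->R->H->L->B->refl->H->L'->A->R'->E->plug->H
Char 3 ('D'): step: R->5, L=6; D->plug->D->R->H->L->B->refl->H->L'->A->R'->G->plug->G
Char 4 ('G'): step: R->6, L=6; G->plug->G->R->F->L->F->refl->E->L'->B->R'->B->plug->B
Char 5 ('C'): step: R->7, L=6; C->plug->C->R->D->L->D->refl->C->L'->C->R'->H->plug->E

Answer: HHGBE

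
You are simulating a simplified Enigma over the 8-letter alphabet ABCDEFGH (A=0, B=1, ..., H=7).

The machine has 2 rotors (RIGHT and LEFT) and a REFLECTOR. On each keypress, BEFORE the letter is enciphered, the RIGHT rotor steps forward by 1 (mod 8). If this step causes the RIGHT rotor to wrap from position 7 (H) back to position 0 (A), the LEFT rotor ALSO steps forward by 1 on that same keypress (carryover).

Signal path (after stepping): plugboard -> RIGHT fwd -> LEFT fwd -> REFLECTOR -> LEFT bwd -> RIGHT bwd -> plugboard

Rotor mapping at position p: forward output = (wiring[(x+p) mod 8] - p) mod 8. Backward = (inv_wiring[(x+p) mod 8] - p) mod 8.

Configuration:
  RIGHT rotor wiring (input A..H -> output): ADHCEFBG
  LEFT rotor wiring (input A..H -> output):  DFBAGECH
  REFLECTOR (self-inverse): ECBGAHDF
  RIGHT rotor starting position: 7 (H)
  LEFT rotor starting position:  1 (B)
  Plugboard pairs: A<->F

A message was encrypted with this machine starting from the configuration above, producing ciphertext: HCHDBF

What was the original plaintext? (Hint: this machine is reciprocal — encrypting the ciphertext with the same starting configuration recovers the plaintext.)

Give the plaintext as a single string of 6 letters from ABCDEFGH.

Answer: BHEEAG

Derivation:
Char 1 ('H'): step: R->0, L->2 (L advanced); H->plug->H->R->G->L->B->refl->C->L'->D->R'->B->plug->B
Char 2 ('C'): step: R->1, L=2; C->plug->C->R->B->L->G->refl->D->L'->H->R'->H->plug->H
Char 3 ('H'): step: R->2, L=2; H->plug->H->R->B->L->G->refl->D->L'->H->R'->E->plug->E
Char 4 ('D'): step: R->3, L=2; D->plug->D->R->G->L->B->refl->C->L'->D->R'->E->plug->E
Char 5 ('B'): step: R->4, L=2; B->plug->B->R->B->L->G->refl->D->L'->H->R'->F->plug->A
Char 6 ('F'): step: R->5, L=2; F->plug->A->R->A->L->H->refl->F->L'->F->R'->G->plug->G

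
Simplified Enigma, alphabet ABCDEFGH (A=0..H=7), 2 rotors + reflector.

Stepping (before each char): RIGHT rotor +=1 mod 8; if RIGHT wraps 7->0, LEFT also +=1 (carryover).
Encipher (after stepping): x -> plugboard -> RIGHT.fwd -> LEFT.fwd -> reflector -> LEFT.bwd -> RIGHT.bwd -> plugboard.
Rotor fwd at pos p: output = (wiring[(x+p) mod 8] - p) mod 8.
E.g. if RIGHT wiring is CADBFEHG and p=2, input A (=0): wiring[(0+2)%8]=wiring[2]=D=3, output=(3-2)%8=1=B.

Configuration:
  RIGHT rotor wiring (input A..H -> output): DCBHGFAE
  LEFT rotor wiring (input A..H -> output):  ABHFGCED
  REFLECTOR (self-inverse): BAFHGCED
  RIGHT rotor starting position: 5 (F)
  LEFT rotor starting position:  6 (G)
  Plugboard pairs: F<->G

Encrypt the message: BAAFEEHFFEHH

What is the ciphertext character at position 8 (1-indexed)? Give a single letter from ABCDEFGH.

Char 1 ('B'): step: R->6, L=6; B->plug->B->R->G->L->A->refl->B->L'->E->R'->D->plug->D
Char 2 ('A'): step: R->7, L=6; A->plug->A->R->F->L->H->refl->D->L'->D->R'->C->plug->C
Char 3 ('A'): step: R->0, L->7 (L advanced); A->plug->A->R->D->L->A->refl->B->L'->B->R'->C->plug->C
Char 4 ('F'): step: R->1, L=7; F->plug->G->R->D->L->A->refl->B->L'->B->R'->A->plug->A
Char 5 ('E'): step: R->2, L=7; E->plug->E->R->G->L->D->refl->H->L'->F->R'->B->plug->B
Char 6 ('E'): step: R->3, L=7; E->plug->E->R->B->L->B->refl->A->L'->D->R'->B->plug->B
Char 7 ('H'): step: R->4, L=7; H->plug->H->R->D->L->A->refl->B->L'->B->R'->B->plug->B
Char 8 ('F'): step: R->5, L=7; F->plug->G->R->C->L->C->refl->F->L'->H->R'->C->plug->C

C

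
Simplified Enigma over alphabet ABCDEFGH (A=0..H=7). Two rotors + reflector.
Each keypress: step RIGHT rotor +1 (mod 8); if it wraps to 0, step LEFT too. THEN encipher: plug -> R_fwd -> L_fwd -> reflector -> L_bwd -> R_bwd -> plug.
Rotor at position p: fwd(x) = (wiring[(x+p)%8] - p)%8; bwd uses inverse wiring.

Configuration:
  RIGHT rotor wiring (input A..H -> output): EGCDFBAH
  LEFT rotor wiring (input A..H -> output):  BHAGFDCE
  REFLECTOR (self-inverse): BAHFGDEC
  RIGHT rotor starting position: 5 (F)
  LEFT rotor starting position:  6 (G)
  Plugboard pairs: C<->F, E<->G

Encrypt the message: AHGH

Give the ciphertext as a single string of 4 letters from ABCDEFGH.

Char 1 ('A'): step: R->6, L=6; A->plug->A->R->C->L->D->refl->F->L'->H->R'->G->plug->E
Char 2 ('H'): step: R->7, L=6; H->plug->H->R->B->L->G->refl->E->L'->A->R'->A->plug->A
Char 3 ('G'): step: R->0, L->7 (L advanced); G->plug->E->R->F->L->G->refl->E->L'->G->R'->B->plug->B
Char 4 ('H'): step: R->1, L=7; H->plug->H->R->D->L->B->refl->A->L'->C->R'->C->plug->F

Answer: EABF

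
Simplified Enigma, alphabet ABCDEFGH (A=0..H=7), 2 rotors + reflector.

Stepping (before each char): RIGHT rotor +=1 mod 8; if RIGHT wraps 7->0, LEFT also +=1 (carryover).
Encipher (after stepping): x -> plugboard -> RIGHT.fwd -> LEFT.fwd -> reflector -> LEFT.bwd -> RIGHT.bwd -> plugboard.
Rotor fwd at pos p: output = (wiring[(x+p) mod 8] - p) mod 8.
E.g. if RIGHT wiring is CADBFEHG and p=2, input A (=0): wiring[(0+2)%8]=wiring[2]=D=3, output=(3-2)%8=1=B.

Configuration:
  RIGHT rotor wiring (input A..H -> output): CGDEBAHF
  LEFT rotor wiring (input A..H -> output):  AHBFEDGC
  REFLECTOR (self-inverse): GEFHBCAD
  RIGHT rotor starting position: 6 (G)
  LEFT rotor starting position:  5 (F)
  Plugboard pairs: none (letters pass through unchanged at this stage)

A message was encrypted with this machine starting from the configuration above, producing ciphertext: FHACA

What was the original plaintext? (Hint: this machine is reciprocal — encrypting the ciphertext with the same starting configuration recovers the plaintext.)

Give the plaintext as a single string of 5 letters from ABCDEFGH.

Char 1 ('F'): step: R->7, L=5; F->plug->F->R->C->L->F->refl->C->L'->E->R'->D->plug->D
Char 2 ('H'): step: R->0, L->6 (L advanced); H->plug->H->R->F->L->H->refl->D->L'->E->R'->D->plug->D
Char 3 ('A'): step: R->1, L=6; A->plug->A->R->F->L->H->refl->D->L'->E->R'->G->plug->G
Char 4 ('C'): step: R->2, L=6; C->plug->C->R->H->L->F->refl->C->L'->C->R'->B->plug->B
Char 5 ('A'): step: R->3, L=6; A->plug->A->R->B->L->E->refl->B->L'->D->R'->G->plug->G

Answer: DDGBG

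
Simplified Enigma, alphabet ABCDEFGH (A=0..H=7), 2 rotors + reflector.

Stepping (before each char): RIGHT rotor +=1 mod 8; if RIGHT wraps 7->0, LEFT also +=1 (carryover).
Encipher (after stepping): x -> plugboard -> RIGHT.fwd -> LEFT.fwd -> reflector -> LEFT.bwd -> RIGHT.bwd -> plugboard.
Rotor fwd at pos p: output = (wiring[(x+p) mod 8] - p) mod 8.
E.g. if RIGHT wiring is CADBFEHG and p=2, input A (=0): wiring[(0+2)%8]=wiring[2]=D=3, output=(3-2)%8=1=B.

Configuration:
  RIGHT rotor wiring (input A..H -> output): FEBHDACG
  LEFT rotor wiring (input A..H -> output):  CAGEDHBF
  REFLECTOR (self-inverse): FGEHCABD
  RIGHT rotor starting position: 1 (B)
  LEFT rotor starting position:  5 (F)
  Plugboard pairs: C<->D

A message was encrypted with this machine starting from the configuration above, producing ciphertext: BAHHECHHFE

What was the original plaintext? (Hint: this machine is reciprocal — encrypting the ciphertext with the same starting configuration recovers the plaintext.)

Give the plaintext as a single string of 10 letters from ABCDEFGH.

Answer: AHCFHHBDCF

Derivation:
Char 1 ('B'): step: R->2, L=5; B->plug->B->R->F->L->B->refl->G->L'->H->R'->A->plug->A
Char 2 ('A'): step: R->3, L=5; A->plug->A->R->E->L->D->refl->H->L'->G->R'->H->plug->H
Char 3 ('H'): step: R->4, L=5; H->plug->H->R->D->L->F->refl->A->L'->C->R'->D->plug->C
Char 4 ('H'): step: R->5, L=5; H->plug->H->R->G->L->H->refl->D->L'->E->R'->F->plug->F
Char 5 ('E'): step: R->6, L=5; E->plug->E->R->D->L->F->refl->A->L'->C->R'->H->plug->H
Char 6 ('C'): step: R->7, L=5; C->plug->D->R->C->L->A->refl->F->L'->D->R'->H->plug->H
Char 7 ('H'): step: R->0, L->6 (L advanced); H->plug->H->R->G->L->F->refl->A->L'->E->R'->B->plug->B
Char 8 ('H'): step: R->1, L=6; H->plug->H->R->E->L->A->refl->F->L'->G->R'->C->plug->D
Char 9 ('F'): step: R->2, L=6; F->plug->F->R->E->L->A->refl->F->L'->G->R'->D->plug->C
Char 10 ('E'): step: R->3, L=6; E->plug->E->R->D->L->C->refl->E->L'->C->R'->F->plug->F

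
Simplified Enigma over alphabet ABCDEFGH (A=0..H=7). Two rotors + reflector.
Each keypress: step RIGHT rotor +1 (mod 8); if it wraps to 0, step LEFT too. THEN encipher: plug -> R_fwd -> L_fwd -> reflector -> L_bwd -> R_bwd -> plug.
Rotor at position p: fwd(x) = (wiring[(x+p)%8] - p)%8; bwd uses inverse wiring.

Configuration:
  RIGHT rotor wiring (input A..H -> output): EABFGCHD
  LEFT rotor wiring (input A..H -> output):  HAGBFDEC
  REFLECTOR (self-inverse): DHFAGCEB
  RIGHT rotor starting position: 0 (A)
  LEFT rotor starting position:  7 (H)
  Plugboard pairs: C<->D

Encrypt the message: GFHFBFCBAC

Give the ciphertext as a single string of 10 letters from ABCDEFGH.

Answer: HCGCEHGHDB

Derivation:
Char 1 ('G'): step: R->1, L=7; G->plug->G->R->C->L->B->refl->H->L'->D->R'->H->plug->H
Char 2 ('F'): step: R->2, L=7; F->plug->F->R->B->L->A->refl->D->L'->A->R'->D->plug->C
Char 3 ('H'): step: R->3, L=7; H->plug->H->R->G->L->E->refl->G->L'->F->R'->G->plug->G
Char 4 ('F'): step: R->4, L=7; F->plug->F->R->E->L->C->refl->F->L'->H->R'->D->plug->C
Char 5 ('B'): step: R->5, L=7; B->plug->B->R->C->L->B->refl->H->L'->D->R'->E->plug->E
Char 6 ('F'): step: R->6, L=7; F->plug->F->R->H->L->F->refl->C->L'->E->R'->H->plug->H
Char 7 ('C'): step: R->7, L=7; C->plug->D->R->C->L->B->refl->H->L'->D->R'->G->plug->G
Char 8 ('B'): step: R->0, L->0 (L advanced); B->plug->B->R->A->L->H->refl->B->L'->D->R'->H->plug->H
Char 9 ('A'): step: R->1, L=0; A->plug->A->R->H->L->C->refl->F->L'->E->R'->C->plug->D
Char 10 ('C'): step: R->2, L=0; C->plug->D->R->A->L->H->refl->B->L'->D->R'->B->plug->B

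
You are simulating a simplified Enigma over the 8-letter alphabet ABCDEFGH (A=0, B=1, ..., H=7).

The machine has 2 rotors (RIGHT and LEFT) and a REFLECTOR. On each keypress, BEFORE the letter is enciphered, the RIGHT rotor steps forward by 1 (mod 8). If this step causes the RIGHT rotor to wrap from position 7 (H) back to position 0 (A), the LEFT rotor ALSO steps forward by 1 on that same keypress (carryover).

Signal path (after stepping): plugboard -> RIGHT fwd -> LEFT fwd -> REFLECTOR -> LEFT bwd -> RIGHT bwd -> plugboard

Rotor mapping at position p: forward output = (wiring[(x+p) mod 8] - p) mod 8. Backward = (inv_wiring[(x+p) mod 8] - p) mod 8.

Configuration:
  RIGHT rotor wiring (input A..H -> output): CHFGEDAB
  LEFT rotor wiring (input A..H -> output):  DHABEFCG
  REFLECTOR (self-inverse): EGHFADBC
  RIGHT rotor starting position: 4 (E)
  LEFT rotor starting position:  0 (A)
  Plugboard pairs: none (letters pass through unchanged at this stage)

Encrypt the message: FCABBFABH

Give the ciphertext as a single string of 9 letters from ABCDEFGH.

Char 1 ('F'): step: R->5, L=0; F->plug->F->R->A->L->D->refl->F->L'->F->R'->D->plug->D
Char 2 ('C'): step: R->6, L=0; C->plug->C->R->E->L->E->refl->A->L'->C->R'->A->plug->A
Char 3 ('A'): step: R->7, L=0; A->plug->A->R->C->L->A->refl->E->L'->E->R'->G->plug->G
Char 4 ('B'): step: R->0, L->1 (L advanced); B->plug->B->R->H->L->C->refl->H->L'->B->R'->H->plug->H
Char 5 ('B'): step: R->1, L=1; B->plug->B->R->E->L->E->refl->A->L'->C->R'->E->plug->E
Char 6 ('F'): step: R->2, L=1; F->plug->F->R->H->L->C->refl->H->L'->B->R'->D->plug->D
Char 7 ('A'): step: R->3, L=1; A->plug->A->R->D->L->D->refl->F->L'->G->R'->E->plug->E
Char 8 ('B'): step: R->4, L=1; B->plug->B->R->H->L->C->refl->H->L'->B->R'->G->plug->G
Char 9 ('H'): step: R->5, L=1; H->plug->H->R->H->L->C->refl->H->L'->B->R'->G->plug->G

Answer: DAGHEDEGG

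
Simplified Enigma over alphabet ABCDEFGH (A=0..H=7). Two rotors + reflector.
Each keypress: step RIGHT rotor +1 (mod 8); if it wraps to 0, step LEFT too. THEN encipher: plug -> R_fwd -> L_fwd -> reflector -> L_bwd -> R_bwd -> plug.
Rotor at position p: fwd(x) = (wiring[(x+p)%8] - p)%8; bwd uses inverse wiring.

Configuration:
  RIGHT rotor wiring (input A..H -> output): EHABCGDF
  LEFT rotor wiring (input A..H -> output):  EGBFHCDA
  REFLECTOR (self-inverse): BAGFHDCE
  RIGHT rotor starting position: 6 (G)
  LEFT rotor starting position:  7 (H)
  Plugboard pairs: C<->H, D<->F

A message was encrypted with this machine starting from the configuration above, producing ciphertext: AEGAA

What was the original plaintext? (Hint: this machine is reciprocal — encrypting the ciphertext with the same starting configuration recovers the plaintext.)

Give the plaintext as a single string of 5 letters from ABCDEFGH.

Answer: FBHDH

Derivation:
Char 1 ('A'): step: R->7, L=7; A->plug->A->R->G->L->D->refl->F->L'->B->R'->D->plug->F
Char 2 ('E'): step: R->0, L->0 (L advanced); E->plug->E->R->C->L->B->refl->A->L'->H->R'->B->plug->B
Char 3 ('G'): step: R->1, L=0; G->plug->G->R->E->L->H->refl->E->L'->A->R'->C->plug->H
Char 4 ('A'): step: R->2, L=0; A->plug->A->R->G->L->D->refl->F->L'->D->R'->F->plug->D
Char 5 ('A'): step: R->3, L=0; A->plug->A->R->G->L->D->refl->F->L'->D->R'->C->plug->H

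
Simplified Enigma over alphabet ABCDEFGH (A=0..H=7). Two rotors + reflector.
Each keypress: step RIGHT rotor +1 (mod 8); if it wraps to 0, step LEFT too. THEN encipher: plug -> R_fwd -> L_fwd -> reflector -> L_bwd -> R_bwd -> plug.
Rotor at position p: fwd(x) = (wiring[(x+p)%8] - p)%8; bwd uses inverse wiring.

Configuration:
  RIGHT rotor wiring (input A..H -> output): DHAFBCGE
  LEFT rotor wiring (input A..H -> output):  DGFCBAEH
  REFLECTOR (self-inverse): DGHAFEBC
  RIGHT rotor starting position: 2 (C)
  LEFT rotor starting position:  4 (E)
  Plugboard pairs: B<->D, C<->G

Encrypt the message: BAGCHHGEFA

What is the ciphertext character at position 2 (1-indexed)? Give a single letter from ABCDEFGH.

Char 1 ('B'): step: R->3, L=4; B->plug->D->R->D->L->D->refl->A->L'->C->R'->A->plug->A
Char 2 ('A'): step: R->4, L=4; A->plug->A->R->F->L->C->refl->H->L'->E->R'->G->plug->C

C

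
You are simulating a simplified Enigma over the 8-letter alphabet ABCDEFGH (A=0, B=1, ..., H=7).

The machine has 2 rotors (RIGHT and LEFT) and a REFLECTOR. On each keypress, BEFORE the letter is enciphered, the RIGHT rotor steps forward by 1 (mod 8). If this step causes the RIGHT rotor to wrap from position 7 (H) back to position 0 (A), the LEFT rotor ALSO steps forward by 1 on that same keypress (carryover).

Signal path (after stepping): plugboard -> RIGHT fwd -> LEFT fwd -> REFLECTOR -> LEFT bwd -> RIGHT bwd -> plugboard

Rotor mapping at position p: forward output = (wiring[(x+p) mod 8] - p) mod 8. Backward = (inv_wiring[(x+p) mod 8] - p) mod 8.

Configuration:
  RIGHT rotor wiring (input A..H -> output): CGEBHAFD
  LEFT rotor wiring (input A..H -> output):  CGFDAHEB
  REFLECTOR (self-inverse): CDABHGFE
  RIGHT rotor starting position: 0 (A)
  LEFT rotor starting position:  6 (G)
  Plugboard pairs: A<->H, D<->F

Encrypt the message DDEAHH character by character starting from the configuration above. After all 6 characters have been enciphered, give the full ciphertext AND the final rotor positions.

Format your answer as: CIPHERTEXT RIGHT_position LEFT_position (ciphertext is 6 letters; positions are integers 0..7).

Char 1 ('D'): step: R->1, L=6; D->plug->F->R->E->L->H->refl->E->L'->C->R'->G->plug->G
Char 2 ('D'): step: R->2, L=6; D->plug->F->R->B->L->D->refl->B->L'->H->R'->B->plug->B
Char 3 ('E'): step: R->3, L=6; E->plug->E->R->A->L->G->refl->F->L'->F->R'->C->plug->C
Char 4 ('A'): step: R->4, L=6; A->plug->H->R->F->L->F->refl->G->L'->A->R'->G->plug->G
Char 5 ('H'): step: R->5, L=6; H->plug->A->R->D->L->A->refl->C->L'->G->R'->C->plug->C
Char 6 ('H'): step: R->6, L=6; H->plug->A->R->H->L->B->refl->D->L'->B->R'->G->plug->G
Final: ciphertext=GBCGCG, RIGHT=6, LEFT=6

Answer: GBCGCG 6 6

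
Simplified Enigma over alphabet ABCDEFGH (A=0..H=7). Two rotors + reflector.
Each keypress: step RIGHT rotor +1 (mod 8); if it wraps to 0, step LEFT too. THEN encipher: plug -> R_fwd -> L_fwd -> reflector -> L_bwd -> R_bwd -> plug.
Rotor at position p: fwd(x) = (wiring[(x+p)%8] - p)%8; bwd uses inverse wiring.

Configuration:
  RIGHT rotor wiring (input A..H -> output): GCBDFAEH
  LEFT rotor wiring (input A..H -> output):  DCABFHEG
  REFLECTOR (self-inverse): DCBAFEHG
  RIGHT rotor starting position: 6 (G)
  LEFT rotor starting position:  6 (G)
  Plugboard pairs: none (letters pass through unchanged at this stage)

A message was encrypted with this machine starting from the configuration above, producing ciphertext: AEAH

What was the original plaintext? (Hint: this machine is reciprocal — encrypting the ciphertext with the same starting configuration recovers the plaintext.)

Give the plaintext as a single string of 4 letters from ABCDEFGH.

Answer: FFEF

Derivation:
Char 1 ('A'): step: R->7, L=6; A->plug->A->R->A->L->G->refl->H->L'->G->R'->F->plug->F
Char 2 ('E'): step: R->0, L->7 (L advanced); E->plug->E->R->F->L->G->refl->H->L'->A->R'->F->plug->F
Char 3 ('A'): step: R->1, L=7; A->plug->A->R->B->L->E->refl->F->L'->H->R'->E->plug->E
Char 4 ('H'): step: R->2, L=7; H->plug->H->R->A->L->H->refl->G->L'->F->R'->F->plug->F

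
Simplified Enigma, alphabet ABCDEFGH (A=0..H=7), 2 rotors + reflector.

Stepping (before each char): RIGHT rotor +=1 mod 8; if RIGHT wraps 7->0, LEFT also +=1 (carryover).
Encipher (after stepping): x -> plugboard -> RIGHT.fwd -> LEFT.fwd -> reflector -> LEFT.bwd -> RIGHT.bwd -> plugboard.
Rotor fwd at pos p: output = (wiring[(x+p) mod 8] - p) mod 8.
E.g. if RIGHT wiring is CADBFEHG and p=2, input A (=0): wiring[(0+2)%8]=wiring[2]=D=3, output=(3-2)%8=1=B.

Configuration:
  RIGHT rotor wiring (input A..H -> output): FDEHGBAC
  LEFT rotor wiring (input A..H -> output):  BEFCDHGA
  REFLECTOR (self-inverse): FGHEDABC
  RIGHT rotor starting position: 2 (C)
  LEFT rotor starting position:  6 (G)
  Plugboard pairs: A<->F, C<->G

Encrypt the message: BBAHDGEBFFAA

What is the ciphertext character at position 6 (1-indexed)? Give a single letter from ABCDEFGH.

Char 1 ('B'): step: R->3, L=6; B->plug->B->R->D->L->G->refl->B->L'->H->R'->E->plug->E
Char 2 ('B'): step: R->4, L=6; B->plug->B->R->F->L->E->refl->D->L'->C->R'->A->plug->F
Char 3 ('A'): step: R->5, L=6; A->plug->F->R->H->L->B->refl->G->L'->D->R'->B->plug->B
Char 4 ('H'): step: R->6, L=6; H->plug->H->R->D->L->G->refl->B->L'->H->R'->C->plug->G
Char 5 ('D'): step: R->7, L=6; D->plug->D->R->F->L->E->refl->D->L'->C->R'->G->plug->C
Char 6 ('G'): step: R->0, L->7 (L advanced); G->plug->C->R->E->L->D->refl->E->L'->F->R'->A->plug->F

F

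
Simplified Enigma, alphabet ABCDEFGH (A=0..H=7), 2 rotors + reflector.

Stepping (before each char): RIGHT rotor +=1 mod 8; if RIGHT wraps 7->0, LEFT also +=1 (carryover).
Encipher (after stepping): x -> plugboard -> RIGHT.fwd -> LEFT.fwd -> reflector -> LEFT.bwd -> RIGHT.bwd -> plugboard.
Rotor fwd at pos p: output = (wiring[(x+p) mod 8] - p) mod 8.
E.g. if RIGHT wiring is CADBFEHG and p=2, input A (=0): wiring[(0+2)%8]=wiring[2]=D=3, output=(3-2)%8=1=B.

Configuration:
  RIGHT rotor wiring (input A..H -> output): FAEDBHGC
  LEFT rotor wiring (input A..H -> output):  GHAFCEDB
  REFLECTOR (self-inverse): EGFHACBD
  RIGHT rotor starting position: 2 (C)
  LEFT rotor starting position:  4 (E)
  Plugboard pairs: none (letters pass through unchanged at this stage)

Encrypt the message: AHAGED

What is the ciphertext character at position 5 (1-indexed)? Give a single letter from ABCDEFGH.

Char 1 ('A'): step: R->3, L=4; A->plug->A->R->A->L->G->refl->B->L'->H->R'->E->plug->E
Char 2 ('H'): step: R->4, L=4; H->plug->H->R->H->L->B->refl->G->L'->A->R'->G->plug->G
Char 3 ('A'): step: R->5, L=4; A->plug->A->R->C->L->H->refl->D->L'->F->R'->C->plug->C
Char 4 ('G'): step: R->6, L=4; G->plug->G->R->D->L->F->refl->C->L'->E->R'->B->plug->B
Char 5 ('E'): step: R->7, L=4; E->plug->E->R->E->L->C->refl->F->L'->D->R'->A->plug->A

A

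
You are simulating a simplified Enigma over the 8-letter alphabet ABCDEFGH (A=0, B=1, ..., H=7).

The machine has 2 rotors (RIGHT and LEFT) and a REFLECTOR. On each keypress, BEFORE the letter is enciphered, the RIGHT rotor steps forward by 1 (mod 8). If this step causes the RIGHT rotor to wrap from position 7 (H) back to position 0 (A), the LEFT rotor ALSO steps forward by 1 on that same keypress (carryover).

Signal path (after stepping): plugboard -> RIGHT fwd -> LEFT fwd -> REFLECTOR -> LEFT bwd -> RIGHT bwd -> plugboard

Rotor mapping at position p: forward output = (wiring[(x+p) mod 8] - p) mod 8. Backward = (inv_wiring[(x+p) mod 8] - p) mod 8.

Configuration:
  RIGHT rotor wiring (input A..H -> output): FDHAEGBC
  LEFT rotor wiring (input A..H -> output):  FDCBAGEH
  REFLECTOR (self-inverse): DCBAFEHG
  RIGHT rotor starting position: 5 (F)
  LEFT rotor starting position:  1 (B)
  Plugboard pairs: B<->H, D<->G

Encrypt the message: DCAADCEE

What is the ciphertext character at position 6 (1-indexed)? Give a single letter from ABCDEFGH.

Char 1 ('D'): step: R->6, L=1; D->plug->G->R->G->L->G->refl->H->L'->D->R'->A->plug->A
Char 2 ('C'): step: R->7, L=1; C->plug->C->R->E->L->F->refl->E->L'->H->R'->G->plug->D
Char 3 ('A'): step: R->0, L->2 (L advanced); A->plug->A->R->F->L->F->refl->E->L'->D->R'->B->plug->H
Char 4 ('A'): step: R->1, L=2; A->plug->A->R->C->L->G->refl->H->L'->B->R'->G->plug->D
Char 5 ('D'): step: R->2, L=2; D->plug->G->R->D->L->E->refl->F->L'->F->R'->A->plug->A
Char 6 ('C'): step: R->3, L=2; C->plug->C->R->D->L->E->refl->F->L'->F->R'->A->plug->A

A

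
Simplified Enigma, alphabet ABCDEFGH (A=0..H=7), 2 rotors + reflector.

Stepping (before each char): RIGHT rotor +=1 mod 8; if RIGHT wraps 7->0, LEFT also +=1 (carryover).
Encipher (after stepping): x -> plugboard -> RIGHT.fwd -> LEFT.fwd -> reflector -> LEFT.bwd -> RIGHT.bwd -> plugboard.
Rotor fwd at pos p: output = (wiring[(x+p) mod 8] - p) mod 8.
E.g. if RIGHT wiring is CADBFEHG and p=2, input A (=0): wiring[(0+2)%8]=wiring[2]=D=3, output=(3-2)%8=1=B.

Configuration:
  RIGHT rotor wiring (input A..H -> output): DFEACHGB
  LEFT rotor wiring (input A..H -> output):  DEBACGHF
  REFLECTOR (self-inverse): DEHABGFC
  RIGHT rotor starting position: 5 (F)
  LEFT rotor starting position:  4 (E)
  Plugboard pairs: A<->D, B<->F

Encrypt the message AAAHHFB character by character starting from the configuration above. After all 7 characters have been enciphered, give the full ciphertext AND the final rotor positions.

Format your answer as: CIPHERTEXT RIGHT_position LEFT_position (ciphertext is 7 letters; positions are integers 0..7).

Answer: FDFEBAH 4 5

Derivation:
Char 1 ('A'): step: R->6, L=4; A->plug->D->R->H->L->E->refl->B->L'->D->R'->B->plug->F
Char 2 ('A'): step: R->7, L=4; A->plug->D->R->F->L->A->refl->D->L'->C->R'->A->plug->D
Char 3 ('A'): step: R->0, L->5 (L advanced); A->plug->D->R->A->L->B->refl->E->L'->F->R'->B->plug->F
Char 4 ('H'): step: R->1, L=5; H->plug->H->R->C->L->A->refl->D->L'->G->R'->E->plug->E
Char 5 ('H'): step: R->2, L=5; H->plug->H->R->D->L->G->refl->F->L'->H->R'->F->plug->B
Char 6 ('F'): step: R->3, L=5; F->plug->B->R->H->L->F->refl->G->L'->D->R'->D->plug->A
Char 7 ('B'): step: R->4, L=5; B->plug->F->R->B->L->C->refl->H->L'->E->R'->H->plug->H
Final: ciphertext=FDFEBAH, RIGHT=4, LEFT=5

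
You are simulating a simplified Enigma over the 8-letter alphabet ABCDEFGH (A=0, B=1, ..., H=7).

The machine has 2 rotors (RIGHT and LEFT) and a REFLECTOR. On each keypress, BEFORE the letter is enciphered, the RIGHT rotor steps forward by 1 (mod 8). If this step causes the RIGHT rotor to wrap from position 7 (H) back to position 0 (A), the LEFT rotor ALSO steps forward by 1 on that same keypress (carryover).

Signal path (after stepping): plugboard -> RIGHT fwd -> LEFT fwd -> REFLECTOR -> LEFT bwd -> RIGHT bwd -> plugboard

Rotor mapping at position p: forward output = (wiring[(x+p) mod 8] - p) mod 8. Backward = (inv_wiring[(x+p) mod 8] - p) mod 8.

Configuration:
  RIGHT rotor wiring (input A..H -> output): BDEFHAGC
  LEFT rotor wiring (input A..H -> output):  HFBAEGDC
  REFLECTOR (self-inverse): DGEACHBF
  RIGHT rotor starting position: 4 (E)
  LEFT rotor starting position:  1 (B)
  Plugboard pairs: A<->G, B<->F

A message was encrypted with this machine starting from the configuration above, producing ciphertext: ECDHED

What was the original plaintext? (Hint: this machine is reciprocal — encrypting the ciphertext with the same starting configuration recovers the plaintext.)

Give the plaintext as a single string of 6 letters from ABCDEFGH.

Char 1 ('E'): step: R->5, L=1; E->plug->E->R->G->L->B->refl->G->L'->H->R'->F->plug->B
Char 2 ('C'): step: R->6, L=1; C->plug->C->R->D->L->D->refl->A->L'->B->R'->G->plug->A
Char 3 ('D'): step: R->7, L=1; D->plug->D->R->F->L->C->refl->E->L'->A->R'->F->plug->B
Char 4 ('H'): step: R->0, L->2 (L advanced); H->plug->H->R->C->L->C->refl->E->L'->D->R'->B->plug->F
Char 5 ('E'): step: R->1, L=2; E->plug->E->R->H->L->D->refl->A->L'->F->R'->F->plug->B
Char 6 ('D'): step: R->2, L=2; D->plug->D->R->G->L->F->refl->H->L'->A->R'->F->plug->B

Answer: BABFBB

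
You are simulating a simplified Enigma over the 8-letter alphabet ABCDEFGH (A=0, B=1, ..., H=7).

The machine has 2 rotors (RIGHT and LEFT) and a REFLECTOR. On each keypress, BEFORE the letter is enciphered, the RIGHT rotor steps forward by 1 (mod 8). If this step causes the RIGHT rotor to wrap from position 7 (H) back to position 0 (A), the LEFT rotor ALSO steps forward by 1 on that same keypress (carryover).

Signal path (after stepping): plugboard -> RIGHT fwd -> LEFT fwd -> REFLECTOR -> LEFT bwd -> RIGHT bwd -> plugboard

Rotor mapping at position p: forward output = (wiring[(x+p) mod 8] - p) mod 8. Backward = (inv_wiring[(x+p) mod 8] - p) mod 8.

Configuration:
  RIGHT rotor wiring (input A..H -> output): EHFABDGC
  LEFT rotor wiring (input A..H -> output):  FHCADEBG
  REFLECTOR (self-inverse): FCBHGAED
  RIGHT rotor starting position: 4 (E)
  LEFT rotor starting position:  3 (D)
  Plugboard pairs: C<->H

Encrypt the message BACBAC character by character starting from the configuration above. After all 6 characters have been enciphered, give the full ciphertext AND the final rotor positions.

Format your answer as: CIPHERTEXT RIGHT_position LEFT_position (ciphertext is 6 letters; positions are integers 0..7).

Char 1 ('B'): step: R->5, L=3; B->plug->B->R->B->L->A->refl->F->L'->A->R'->F->plug->F
Char 2 ('A'): step: R->6, L=3; A->plug->A->R->A->L->F->refl->A->L'->B->R'->D->plug->D
Char 3 ('C'): step: R->7, L=3; C->plug->H->R->H->L->H->refl->D->L'->E->R'->G->plug->G
Char 4 ('B'): step: R->0, L->4 (L advanced); B->plug->B->R->H->L->E->refl->G->L'->G->R'->G->plug->G
Char 5 ('A'): step: R->1, L=4; A->plug->A->R->G->L->G->refl->E->L'->H->R'->C->plug->H
Char 6 ('C'): step: R->2, L=4; C->plug->H->R->F->L->D->refl->H->L'->A->R'->F->plug->F
Final: ciphertext=FDGGHF, RIGHT=2, LEFT=4

Answer: FDGGHF 2 4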